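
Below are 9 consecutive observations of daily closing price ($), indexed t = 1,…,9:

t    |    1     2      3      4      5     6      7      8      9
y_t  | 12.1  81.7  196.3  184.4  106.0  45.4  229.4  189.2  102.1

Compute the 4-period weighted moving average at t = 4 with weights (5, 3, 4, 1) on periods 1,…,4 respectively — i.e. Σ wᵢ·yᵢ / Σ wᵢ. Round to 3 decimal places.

98.092

Weighted sum: 5·12.1 + 3·81.7 + 4·196.3 + 1·184.4 = 60.5 + 245.1 + 785.2 + 184.4 = 1275.2
Weight total: 5 + 3 + 4 + 1 = 13
WMA = 1275.2 / 13 = 98.092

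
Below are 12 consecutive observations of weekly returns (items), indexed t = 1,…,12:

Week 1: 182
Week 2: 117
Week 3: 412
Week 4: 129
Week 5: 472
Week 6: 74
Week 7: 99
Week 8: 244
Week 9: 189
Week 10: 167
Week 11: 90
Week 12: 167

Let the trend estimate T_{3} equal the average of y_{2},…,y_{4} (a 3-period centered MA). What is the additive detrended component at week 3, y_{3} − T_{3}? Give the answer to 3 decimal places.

Trend T_3 = (117 + 412 + 129) / 3 = 658/3 = 219.33333
Detrended value: 412 − 219.33333 = 192.667

192.667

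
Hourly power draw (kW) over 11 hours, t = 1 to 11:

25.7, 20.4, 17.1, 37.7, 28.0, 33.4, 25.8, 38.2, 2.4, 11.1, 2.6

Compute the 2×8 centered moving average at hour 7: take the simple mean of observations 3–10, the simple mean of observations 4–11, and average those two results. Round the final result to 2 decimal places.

23.31

Sum over 3–10: 17.1 + 37.7 + 28.0 + 33.4 + 25.8 + 38.2 + 2.4 + 11.1 = 193.7
Sum over 4–11: 37.7 + 28.0 + 33.4 + 25.8 + 38.2 + 2.4 + 11.1 + 2.6 = 179.2
CMA at t=7 = (193.7 + 179.2) / (2·8) = 372.9 / 16 = 23.31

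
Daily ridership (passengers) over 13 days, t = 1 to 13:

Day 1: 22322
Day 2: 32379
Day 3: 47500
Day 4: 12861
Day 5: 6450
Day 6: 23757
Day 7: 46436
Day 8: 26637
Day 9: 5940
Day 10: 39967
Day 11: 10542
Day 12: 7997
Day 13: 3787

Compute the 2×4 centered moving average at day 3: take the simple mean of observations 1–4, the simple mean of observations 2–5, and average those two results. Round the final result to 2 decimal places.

26781.50

Sum over 1–4: 22322 + 32379 + 47500 + 12861 = 115062
Sum over 2–5: 32379 + 47500 + 12861 + 6450 = 99190
CMA at t=3 = (115062 + 99190) / (2·4) = 214252 / 8 = 26781.50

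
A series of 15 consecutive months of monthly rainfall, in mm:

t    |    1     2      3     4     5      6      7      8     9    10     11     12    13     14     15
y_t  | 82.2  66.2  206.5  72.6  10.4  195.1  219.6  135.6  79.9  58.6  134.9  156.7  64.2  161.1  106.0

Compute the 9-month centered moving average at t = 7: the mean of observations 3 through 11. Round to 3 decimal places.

123.689

Sum of periods 3–11: 206.5 + 72.6 + 10.4 + 195.1 + 219.6 + 135.6 + 79.9 + 58.6 + 134.9 = 1113.2
Divide by 9: 1113.2 / 9 = 123.689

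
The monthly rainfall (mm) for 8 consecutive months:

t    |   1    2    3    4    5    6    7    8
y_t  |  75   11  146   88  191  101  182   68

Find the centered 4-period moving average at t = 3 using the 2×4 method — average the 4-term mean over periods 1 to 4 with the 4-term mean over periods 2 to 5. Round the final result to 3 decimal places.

94.500

Sum over 1–4: 75 + 11 + 146 + 88 = 320
Sum over 2–5: 11 + 146 + 88 + 191 = 436
CMA at t=3 = (320 + 436) / (2·4) = 756 / 8 = 94.500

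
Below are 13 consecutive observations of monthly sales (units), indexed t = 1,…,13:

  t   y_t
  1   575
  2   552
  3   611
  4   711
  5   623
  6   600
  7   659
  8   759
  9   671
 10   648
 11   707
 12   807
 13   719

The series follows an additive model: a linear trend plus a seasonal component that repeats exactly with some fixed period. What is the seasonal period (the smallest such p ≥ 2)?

First differences y_{t+1} − y_t: -23, 59, 100, -88, -23, 59, 100, -88, -23, 59, …
The difference pattern repeats every 4 terms and not for any smaller step, so p = 4.

4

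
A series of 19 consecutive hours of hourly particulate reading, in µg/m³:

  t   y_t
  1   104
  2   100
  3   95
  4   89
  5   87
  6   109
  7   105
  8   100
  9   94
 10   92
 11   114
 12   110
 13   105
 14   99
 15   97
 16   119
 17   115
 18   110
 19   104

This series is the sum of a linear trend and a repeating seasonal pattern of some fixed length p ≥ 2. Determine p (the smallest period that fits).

5

First differences y_{t+1} − y_t: -4, -5, -6, -2, 22, -4, -5, -6, -2, 22, -4, -5, …
The difference pattern repeats every 5 terms and not for any smaller step, so p = 5.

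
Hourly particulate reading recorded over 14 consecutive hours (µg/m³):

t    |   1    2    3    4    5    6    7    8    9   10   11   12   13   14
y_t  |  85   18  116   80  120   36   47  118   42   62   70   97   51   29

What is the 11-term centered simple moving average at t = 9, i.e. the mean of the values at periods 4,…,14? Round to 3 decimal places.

Sum of periods 4–14: 80 + 120 + 36 + 47 + 118 + 42 + 62 + 70 + 97 + 51 + 29 = 752
Divide by 11: 752 / 11 = 68.364

68.364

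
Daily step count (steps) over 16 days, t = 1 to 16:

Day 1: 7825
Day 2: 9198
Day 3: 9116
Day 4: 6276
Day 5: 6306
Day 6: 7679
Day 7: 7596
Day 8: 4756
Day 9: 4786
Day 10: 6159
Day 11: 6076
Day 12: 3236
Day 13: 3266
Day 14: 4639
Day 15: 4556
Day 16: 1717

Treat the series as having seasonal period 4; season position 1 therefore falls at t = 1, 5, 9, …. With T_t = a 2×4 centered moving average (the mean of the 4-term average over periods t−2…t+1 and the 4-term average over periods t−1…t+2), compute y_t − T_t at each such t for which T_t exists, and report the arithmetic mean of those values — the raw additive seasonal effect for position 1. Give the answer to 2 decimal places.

Season position 1 occurs at t = 5, 9, 13 (where T_t is defined).
t=5: T_5 = 7154.2500; y_5 − T_5 = 6306 − 7154.2500 = -848.2500
t=9: T_9 = 5634.2500; y_9 − T_9 = 4786 − 5634.2500 = -848.2500
t=13: T_13 = 4114.2500; y_13 − T_13 = 3266 − 4114.2500 = -848.2500
Mean deviation: (-848.2500 + -848.2500 + -848.2500) / 3 = -848.25

-848.25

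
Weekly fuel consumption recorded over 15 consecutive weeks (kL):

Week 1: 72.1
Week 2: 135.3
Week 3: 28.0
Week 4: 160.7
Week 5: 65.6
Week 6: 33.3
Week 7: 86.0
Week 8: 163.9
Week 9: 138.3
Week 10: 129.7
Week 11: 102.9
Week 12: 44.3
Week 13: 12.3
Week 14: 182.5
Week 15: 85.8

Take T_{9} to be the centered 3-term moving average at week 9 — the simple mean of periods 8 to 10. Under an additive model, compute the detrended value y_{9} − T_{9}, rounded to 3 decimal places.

Trend T_9 = (163.9 + 138.3 + 129.7) / 3 = 431.9/3 = 143.96667
Detrended value: 138.3 − 143.96667 = -5.667

-5.667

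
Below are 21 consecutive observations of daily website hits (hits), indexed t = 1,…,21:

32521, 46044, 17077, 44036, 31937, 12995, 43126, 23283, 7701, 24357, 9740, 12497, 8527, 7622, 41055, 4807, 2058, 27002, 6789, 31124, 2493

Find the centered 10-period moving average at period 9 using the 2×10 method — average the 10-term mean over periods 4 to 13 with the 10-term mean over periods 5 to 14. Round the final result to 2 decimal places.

19999.20

Sum over 4–13: 44036 + 31937 + 12995 + 43126 + 23283 + 7701 + 24357 + 9740 + 12497 + 8527 = 218199
Sum over 5–14: 31937 + 12995 + 43126 + 23283 + 7701 + 24357 + 9740 + 12497 + 8527 + 7622 = 181785
CMA at t=9 = (218199 + 181785) / (2·10) = 399984 / 20 = 19999.20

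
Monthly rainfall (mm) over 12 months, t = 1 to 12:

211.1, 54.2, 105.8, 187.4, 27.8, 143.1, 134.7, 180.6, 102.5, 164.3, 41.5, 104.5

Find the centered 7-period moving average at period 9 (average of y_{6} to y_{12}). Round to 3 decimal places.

Sum of periods 6–12: 143.1 + 134.7 + 180.6 + 102.5 + 164.3 + 41.5 + 104.5 = 871.2
Divide by 7: 871.2 / 7 = 124.457

124.457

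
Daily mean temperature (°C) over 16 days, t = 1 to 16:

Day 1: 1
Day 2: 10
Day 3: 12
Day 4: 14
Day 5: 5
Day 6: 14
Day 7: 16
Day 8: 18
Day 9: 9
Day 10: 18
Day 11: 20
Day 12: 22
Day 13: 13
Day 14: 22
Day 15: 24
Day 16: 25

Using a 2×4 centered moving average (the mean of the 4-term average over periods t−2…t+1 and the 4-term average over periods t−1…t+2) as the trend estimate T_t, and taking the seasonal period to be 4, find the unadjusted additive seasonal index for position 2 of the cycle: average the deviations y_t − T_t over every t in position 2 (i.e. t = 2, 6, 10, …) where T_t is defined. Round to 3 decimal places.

Season position 2 occurs at t = 6, 10, 14 (where T_t is defined).
t=6: T_6 = 12.75000; y_6 − T_6 = 14 − 12.75000 = 1.25000
t=10: T_10 = 16.75000; y_10 − T_10 = 18 − 16.75000 = 1.25000
t=14: T_14 = 20.62500; y_14 − T_14 = 22 − 20.62500 = 1.37500
Mean deviation: (1.25000 + 1.25000 + 1.37500) / 3 = 1.292

1.292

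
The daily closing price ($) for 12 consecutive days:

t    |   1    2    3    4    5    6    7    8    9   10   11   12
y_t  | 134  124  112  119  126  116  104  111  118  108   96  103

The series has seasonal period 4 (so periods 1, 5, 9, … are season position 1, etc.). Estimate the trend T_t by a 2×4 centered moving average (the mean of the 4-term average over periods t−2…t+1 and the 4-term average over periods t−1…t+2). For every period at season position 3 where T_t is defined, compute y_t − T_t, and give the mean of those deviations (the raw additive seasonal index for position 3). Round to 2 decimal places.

-9.25

Season position 3 occurs at t = 3, 7 (where T_t is defined).
t=3: T_3 = 121.2500; y_3 − T_3 = 112 − 121.2500 = -9.2500
t=7: T_7 = 113.2500; y_7 − T_7 = 104 − 113.2500 = -9.2500
Mean deviation: (-9.2500 + -9.2500) / 2 = -9.25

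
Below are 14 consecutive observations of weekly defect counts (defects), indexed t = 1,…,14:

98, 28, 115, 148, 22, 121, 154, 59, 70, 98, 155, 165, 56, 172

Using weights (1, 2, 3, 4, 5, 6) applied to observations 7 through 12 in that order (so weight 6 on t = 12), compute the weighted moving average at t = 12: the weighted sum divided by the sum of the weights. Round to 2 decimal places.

Weighted sum: 1·154 + 2·59 + 3·70 + 4·98 + 5·155 + 6·165 = 154 + 118 + 210 + 392 + 775 + 990 = 2639
Weight total: 1 + 2 + 3 + 4 + 5 + 6 = 21
WMA = 2639 / 21 = 125.67

125.67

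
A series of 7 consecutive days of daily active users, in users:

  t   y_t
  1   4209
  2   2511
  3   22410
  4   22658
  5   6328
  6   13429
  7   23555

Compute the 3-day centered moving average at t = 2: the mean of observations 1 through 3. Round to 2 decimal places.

Sum of periods 1–3: 4209 + 2511 + 22410 = 29130
Divide by 3: 29130 / 3 = 9710.00

9710.00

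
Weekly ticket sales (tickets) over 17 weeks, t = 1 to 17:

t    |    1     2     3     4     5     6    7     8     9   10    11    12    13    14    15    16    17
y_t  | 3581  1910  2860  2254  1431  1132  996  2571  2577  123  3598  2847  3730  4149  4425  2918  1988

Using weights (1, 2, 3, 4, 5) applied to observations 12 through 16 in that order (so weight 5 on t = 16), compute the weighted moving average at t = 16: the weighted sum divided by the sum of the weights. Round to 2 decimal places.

3669.60

Weighted sum: 1·2847 + 2·3730 + 3·4149 + 4·4425 + 5·2918 = 2847 + 7460 + 12447 + 17700 + 14590 = 55044
Weight total: 1 + 2 + 3 + 4 + 5 = 15
WMA = 55044 / 15 = 3669.60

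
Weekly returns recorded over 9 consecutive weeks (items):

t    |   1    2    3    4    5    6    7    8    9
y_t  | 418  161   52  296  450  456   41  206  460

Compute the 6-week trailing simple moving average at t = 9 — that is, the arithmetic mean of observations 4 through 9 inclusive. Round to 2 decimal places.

318.17

Sum of periods 4–9: 296 + 450 + 456 + 41 + 206 + 460 = 1909
Divide by 6: 1909 / 6 = 318.17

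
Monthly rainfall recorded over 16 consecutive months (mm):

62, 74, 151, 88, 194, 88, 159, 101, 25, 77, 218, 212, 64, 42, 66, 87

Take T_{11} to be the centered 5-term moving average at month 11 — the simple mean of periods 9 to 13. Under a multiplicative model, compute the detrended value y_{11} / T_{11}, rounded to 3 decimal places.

Trend T_11 = (25 + 77 + 218 + 212 + 64) / 5 = 596/5 = 119.20000
Ratio to trend: 218 / 119.20000 = 1.829

1.829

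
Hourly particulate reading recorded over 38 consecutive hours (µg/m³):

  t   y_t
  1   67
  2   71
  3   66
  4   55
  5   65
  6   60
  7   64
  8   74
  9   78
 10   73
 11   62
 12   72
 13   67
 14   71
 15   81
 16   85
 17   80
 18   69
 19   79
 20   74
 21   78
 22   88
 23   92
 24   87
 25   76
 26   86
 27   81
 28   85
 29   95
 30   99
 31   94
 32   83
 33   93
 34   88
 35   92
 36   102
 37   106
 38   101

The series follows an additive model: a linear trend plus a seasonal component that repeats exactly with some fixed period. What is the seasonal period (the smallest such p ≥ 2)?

7

First differences y_{t+1} − y_t: 4, -5, -11, 10, -5, 4, 10, 4, -5, -11, 10, -5, 4, 10, 4, -5, …
The difference pattern repeats every 7 terms and not for any smaller step, so p = 7.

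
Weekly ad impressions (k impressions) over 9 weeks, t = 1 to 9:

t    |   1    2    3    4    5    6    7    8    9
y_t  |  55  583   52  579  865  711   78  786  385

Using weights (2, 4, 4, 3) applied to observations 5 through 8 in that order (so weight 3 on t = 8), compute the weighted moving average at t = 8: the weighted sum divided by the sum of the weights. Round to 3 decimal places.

Weighted sum: 2·865 + 4·711 + 4·78 + 3·786 = 1730 + 2844 + 312 + 2358 = 7244
Weight total: 2 + 4 + 4 + 3 = 13
WMA = 7244 / 13 = 557.231

557.231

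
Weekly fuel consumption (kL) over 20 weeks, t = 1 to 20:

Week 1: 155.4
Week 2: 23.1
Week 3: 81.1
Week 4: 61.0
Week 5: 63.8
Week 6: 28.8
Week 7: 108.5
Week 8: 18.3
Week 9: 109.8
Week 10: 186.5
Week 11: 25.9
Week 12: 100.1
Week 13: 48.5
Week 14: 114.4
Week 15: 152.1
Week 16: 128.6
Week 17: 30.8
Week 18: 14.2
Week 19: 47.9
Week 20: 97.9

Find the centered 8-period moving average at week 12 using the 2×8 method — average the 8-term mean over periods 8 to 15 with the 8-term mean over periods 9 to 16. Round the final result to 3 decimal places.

Sum over 8–15: 18.3 + 109.8 + 186.5 + 25.9 + 100.1 + 48.5 + 114.4 + 152.1 = 755.6
Sum over 9–16: 109.8 + 186.5 + 25.9 + 100.1 + 48.5 + 114.4 + 152.1 + 128.6 = 865.9
CMA at t=12 = (755.6 + 865.9) / (2·8) = 1621.5 / 16 = 101.344

101.344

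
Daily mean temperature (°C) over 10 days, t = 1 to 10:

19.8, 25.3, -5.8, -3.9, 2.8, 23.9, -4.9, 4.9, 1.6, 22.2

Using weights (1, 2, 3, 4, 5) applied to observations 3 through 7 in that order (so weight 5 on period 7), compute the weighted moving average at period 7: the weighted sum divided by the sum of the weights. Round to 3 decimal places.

4.393

Weighted sum: 1·-5.8 + 2·-3.9 + 3·2.8 + 4·23.9 + 5·-4.9 = -5.8 + -7.8 + 8.4 + 95.6 + -24.5 = 65.9
Weight total: 1 + 2 + 3 + 4 + 5 = 15
WMA = 65.9 / 15 = 4.393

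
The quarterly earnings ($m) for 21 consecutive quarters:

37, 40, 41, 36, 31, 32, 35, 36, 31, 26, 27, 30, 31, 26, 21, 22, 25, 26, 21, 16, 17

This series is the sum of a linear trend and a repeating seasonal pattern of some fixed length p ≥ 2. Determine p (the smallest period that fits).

5

First differences y_{t+1} − y_t: 3, 1, -5, -5, 1, 3, 1, -5, -5, 1, 3, 1, …
The difference pattern repeats every 5 terms and not for any smaller step, so p = 5.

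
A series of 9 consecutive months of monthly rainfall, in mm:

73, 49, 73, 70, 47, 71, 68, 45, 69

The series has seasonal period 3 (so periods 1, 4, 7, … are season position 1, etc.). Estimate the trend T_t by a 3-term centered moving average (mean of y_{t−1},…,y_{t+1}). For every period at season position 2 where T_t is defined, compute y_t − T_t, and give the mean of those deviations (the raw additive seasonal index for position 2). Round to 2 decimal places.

-15.78

Season position 2 occurs at t = 2, 5, 8 (where T_t is defined).
t=2: T_2 = 65.0000; y_2 − T_2 = 49 − 65.0000 = -16.0000
t=5: T_5 = 62.6667; y_5 − T_5 = 47 − 62.6667 = -15.6667
t=8: T_8 = 60.6667; y_8 − T_8 = 45 − 60.6667 = -15.6667
Mean deviation: (-16.0000 + -15.6667 + -15.6667) / 3 = -15.78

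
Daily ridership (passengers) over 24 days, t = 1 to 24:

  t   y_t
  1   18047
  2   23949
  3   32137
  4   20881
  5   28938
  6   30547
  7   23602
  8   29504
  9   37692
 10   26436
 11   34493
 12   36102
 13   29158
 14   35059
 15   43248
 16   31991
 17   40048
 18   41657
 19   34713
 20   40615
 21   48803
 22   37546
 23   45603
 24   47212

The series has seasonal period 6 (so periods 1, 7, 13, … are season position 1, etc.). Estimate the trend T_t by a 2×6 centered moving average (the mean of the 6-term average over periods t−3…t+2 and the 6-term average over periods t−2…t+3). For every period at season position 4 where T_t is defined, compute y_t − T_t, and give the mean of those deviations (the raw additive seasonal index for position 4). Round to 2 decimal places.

-5331.89

Season position 4 occurs at t = 4, 10, 16 (where T_t is defined).
t=4: T_4 = 26212.7500; y_4 − T_4 = 20881 − 26212.7500 = -5331.7500
t=10: T_10 = 31767.8333; y_10 − T_10 = 26436 − 31767.8333 = -5331.8333
t=16: T_16 = 37323.0833; y_16 − T_16 = 31991 − 37323.0833 = -5332.0833
Mean deviation: (-5331.7500 + -5331.8333 + -5332.0833) / 3 = -5331.89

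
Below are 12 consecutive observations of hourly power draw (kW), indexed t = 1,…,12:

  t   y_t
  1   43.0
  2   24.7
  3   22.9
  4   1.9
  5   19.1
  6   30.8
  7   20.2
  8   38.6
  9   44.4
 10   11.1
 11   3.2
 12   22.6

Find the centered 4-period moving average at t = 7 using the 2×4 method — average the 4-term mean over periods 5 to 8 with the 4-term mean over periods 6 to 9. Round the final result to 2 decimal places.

30.34

Sum over 5–8: 19.1 + 30.8 + 20.2 + 38.6 = 108.7
Sum over 6–9: 30.8 + 20.2 + 38.6 + 44.4 = 134.0
CMA at t=7 = (108.7 + 134.0) / (2·4) = 242.7 / 8 = 30.34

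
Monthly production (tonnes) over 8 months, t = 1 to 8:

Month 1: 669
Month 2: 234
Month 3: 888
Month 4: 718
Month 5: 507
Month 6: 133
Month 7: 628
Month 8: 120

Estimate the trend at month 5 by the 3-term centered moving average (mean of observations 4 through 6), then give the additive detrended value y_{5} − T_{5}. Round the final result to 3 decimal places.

54.333

Trend T_5 = (718 + 507 + 133) / 3 = 1358/3 = 452.66667
Detrended value: 507 − 452.66667 = 54.333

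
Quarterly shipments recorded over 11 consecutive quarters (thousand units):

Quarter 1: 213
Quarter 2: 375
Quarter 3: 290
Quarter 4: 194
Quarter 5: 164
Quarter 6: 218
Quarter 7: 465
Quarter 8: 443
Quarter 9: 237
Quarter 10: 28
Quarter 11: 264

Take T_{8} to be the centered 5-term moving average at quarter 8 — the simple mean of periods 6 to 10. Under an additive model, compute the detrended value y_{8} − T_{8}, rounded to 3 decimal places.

164.800

Trend T_8 = (218 + 465 + 443 + 237 + 28) / 5 = 1391/5 = 278.20000
Detrended value: 443 − 278.20000 = 164.800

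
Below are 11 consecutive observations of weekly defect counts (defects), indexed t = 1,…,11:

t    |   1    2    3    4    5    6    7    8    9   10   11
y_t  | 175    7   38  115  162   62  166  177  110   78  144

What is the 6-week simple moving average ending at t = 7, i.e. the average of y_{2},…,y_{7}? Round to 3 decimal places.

Sum of periods 2–7: 7 + 38 + 115 + 162 + 62 + 166 = 550
Divide by 6: 550 / 6 = 91.667

91.667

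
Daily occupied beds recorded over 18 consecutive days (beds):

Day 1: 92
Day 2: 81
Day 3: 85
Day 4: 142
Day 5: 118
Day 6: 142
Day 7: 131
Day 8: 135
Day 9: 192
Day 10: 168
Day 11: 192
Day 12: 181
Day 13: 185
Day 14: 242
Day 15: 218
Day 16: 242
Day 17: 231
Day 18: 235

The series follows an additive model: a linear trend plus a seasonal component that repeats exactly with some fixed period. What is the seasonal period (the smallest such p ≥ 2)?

First differences y_{t+1} − y_t: -11, 4, 57, -24, 24, -11, 4, 57, -24, 24, -11, 4, …
The difference pattern repeats every 5 terms and not for any smaller step, so p = 5.

5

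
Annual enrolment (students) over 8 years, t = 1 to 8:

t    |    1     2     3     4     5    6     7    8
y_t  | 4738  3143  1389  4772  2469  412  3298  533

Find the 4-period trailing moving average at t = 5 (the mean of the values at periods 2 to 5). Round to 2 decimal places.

Sum of periods 2–5: 3143 + 1389 + 4772 + 2469 = 11773
Divide by 4: 11773 / 4 = 2943.25

2943.25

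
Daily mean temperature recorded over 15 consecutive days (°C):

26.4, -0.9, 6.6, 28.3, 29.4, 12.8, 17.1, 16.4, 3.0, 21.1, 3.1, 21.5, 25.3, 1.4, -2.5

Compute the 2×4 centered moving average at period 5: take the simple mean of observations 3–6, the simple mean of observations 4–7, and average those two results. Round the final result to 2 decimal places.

20.59

Sum over 3–6: 6.6 + 28.3 + 29.4 + 12.8 = 77.1
Sum over 4–7: 28.3 + 29.4 + 12.8 + 17.1 = 87.6
CMA at t=5 = (77.1 + 87.6) / (2·4) = 164.7 / 8 = 20.59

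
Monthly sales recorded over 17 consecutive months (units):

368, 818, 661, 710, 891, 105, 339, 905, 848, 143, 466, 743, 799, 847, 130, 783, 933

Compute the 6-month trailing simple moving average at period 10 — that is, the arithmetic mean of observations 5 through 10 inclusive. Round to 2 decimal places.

Sum of periods 5–10: 891 + 105 + 339 + 905 + 848 + 143 = 3231
Divide by 6: 3231 / 6 = 538.50

538.50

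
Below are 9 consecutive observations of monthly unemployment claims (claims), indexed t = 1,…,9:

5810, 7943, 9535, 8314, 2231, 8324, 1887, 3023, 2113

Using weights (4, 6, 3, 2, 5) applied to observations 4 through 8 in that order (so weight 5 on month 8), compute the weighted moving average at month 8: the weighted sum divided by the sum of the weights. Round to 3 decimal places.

4525.150

Weighted sum: 4·8314 + 6·2231 + 3·8324 + 2·1887 + 5·3023 = 33256 + 13386 + 24972 + 3774 + 15115 = 90503
Weight total: 4 + 6 + 3 + 2 + 5 = 20
WMA = 90503 / 20 = 4525.150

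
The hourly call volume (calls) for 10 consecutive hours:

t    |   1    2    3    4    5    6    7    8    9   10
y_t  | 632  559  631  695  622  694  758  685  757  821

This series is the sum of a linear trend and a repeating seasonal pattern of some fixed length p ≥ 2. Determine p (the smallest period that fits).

First differences y_{t+1} − y_t: -73, 72, 64, -73, 72, 64, -73, 72, …
The difference pattern repeats every 3 terms and not for any smaller step, so p = 3.

3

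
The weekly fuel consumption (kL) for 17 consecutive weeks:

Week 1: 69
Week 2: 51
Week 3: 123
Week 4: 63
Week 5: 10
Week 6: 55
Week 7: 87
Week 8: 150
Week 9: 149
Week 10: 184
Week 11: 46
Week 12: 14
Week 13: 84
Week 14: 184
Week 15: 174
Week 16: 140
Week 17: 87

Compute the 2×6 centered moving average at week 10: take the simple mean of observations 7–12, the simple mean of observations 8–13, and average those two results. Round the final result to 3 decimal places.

Sum over 7–12: 87 + 150 + 149 + 184 + 46 + 14 = 630
Sum over 8–13: 150 + 149 + 184 + 46 + 14 + 84 = 627
CMA at t=10 = (630 + 627) / (2·6) = 1257 / 12 = 104.750

104.750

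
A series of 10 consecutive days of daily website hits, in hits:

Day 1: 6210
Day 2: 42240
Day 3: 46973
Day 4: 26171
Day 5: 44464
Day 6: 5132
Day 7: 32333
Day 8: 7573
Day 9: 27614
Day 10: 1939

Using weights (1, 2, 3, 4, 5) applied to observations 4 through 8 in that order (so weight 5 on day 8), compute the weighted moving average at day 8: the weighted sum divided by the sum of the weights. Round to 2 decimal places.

19846.13

Weighted sum: 1·26171 + 2·44464 + 3·5132 + 4·32333 + 5·7573 = 26171 + 88928 + 15396 + 129332 + 37865 = 297692
Weight total: 1 + 2 + 3 + 4 + 5 = 15
WMA = 297692 / 15 = 19846.13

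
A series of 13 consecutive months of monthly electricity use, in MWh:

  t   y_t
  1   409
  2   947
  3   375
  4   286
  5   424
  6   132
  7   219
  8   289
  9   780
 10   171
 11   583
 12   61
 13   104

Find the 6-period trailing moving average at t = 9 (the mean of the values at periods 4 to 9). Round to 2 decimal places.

355.00

Sum of periods 4–9: 286 + 424 + 132 + 219 + 289 + 780 = 2130
Divide by 6: 2130 / 6 = 355.00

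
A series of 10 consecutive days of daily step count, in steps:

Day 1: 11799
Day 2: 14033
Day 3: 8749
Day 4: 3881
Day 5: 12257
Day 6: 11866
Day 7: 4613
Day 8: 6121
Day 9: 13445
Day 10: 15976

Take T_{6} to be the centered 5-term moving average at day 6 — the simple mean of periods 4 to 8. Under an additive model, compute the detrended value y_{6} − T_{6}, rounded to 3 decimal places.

4118.400

Trend T_6 = (3881 + 12257 + 11866 + 4613 + 6121) / 5 = 38738/5 = 7747.60000
Detrended value: 11866 − 7747.60000 = 4118.400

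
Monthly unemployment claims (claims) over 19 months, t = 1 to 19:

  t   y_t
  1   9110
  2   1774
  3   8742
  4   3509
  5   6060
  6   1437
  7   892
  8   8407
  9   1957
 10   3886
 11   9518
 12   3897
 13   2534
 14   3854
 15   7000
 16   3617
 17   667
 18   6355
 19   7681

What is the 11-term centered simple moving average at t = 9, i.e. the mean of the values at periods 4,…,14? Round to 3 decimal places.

Sum of periods 4–14: 3509 + 6060 + 1437 + 892 + 8407 + 1957 + 3886 + 9518 + 3897 + 2534 + 3854 = 45951
Divide by 11: 45951 / 11 = 4177.364

4177.364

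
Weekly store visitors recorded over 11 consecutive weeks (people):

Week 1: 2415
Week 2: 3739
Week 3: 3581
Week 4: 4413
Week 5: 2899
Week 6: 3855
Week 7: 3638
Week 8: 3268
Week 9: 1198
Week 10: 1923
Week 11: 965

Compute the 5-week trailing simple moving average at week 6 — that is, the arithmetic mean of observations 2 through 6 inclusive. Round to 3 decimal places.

Sum of periods 2–6: 3739 + 3581 + 4413 + 2899 + 3855 = 18487
Divide by 5: 18487 / 5 = 3697.400

3697.400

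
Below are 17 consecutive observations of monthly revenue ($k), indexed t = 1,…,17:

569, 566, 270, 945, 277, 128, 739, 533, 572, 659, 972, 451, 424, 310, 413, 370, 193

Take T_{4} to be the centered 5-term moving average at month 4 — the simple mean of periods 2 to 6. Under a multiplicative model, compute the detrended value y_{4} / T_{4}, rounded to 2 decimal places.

Trend T_4 = (566 + 270 + 945 + 277 + 128) / 5 = 2186/5 = 437.2000
Ratio to trend: 945 / 437.2000 = 2.16

2.16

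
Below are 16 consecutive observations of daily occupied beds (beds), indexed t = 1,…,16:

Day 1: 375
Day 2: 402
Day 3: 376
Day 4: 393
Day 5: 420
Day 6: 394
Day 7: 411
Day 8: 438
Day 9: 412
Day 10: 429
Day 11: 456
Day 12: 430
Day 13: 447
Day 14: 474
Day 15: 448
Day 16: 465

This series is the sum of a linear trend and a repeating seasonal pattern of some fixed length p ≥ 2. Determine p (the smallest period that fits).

3

First differences y_{t+1} − y_t: 27, -26, 17, 27, -26, 17, 27, -26, …
The difference pattern repeats every 3 terms and not for any smaller step, so p = 3.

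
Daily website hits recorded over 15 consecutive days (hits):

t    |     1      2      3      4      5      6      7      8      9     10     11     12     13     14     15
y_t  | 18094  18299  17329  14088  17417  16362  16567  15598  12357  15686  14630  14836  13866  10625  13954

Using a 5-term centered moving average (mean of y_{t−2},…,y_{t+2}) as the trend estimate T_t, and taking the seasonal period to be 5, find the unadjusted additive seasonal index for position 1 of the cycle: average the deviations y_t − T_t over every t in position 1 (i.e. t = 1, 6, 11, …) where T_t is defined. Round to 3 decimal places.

Season position 1 occurs at t = 6, 11 (where T_t is defined).
t=6: T_6 = 16006.40000; y_6 − T_6 = 16362 − 16006.40000 = 355.60000
t=11: T_11 = 14275.00000; y_11 − T_11 = 14630 − 14275.00000 = 355.00000
Mean deviation: (355.60000 + 355.00000) / 2 = 355.300

355.300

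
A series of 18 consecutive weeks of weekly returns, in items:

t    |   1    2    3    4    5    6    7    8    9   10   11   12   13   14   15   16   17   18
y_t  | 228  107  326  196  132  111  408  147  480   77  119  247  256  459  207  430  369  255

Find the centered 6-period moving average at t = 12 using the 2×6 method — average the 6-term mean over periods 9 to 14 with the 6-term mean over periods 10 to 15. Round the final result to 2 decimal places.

Sum over 9–14: 480 + 77 + 119 + 247 + 256 + 459 = 1638
Sum over 10–15: 77 + 119 + 247 + 256 + 459 + 207 = 1365
CMA at t=12 = (1638 + 1365) / (2·6) = 3003 / 12 = 250.25

250.25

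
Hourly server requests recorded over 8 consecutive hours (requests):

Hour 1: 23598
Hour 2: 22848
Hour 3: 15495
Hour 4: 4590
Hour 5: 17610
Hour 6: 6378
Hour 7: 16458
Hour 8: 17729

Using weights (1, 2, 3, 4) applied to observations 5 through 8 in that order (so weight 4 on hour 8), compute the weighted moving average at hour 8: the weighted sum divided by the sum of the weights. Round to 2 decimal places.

Weighted sum: 1·17610 + 2·6378 + 3·16458 + 4·17729 = 17610 + 12756 + 49374 + 70916 = 150656
Weight total: 1 + 2 + 3 + 4 = 10
WMA = 150656 / 10 = 15065.60

15065.60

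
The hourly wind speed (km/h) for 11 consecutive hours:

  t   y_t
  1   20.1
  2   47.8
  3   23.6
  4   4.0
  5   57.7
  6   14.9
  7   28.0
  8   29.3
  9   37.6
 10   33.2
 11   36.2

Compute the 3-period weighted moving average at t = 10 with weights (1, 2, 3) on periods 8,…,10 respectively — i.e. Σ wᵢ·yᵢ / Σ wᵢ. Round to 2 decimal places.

Weighted sum: 1·29.3 + 2·37.6 + 3·33.2 = 29.3 + 75.2 + 99.6 = 204.1
Weight total: 1 + 2 + 3 = 6
WMA = 204.1 / 6 = 34.02

34.02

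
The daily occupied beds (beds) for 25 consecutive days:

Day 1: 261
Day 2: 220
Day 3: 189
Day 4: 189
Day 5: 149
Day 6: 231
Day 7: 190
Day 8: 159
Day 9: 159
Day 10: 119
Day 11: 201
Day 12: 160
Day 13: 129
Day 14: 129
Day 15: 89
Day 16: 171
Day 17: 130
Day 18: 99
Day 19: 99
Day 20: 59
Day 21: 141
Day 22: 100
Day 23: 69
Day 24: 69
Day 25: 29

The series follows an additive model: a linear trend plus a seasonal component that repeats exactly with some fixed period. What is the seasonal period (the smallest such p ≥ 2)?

5

First differences y_{t+1} − y_t: -41, -31, 0, -40, 82, -41, -31, 0, -40, 82, -41, -31, …
The difference pattern repeats every 5 terms and not for any smaller step, so p = 5.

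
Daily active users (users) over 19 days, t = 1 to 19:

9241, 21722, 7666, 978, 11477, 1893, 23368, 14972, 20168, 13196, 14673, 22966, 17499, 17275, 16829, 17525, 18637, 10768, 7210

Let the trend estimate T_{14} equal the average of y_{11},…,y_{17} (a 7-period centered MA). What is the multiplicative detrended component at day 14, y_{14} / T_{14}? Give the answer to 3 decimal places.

0.964

Trend T_14 = (14673 + 22966 + 17499 + 17275 + 16829 + 17525 + 18637) / 7 = 125404/7 = 17914.85714
Ratio to trend: 17275 / 17914.85714 = 0.964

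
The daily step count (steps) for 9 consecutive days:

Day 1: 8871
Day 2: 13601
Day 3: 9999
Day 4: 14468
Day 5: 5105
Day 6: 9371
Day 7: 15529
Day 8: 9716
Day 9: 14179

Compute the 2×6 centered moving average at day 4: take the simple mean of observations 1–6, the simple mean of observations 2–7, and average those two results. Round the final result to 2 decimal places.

10790.67

Sum over 1–6: 8871 + 13601 + 9999 + 14468 + 5105 + 9371 = 61415
Sum over 2–7: 13601 + 9999 + 14468 + 5105 + 9371 + 15529 = 68073
CMA at t=4 = (61415 + 68073) / (2·6) = 129488 / 12 = 10790.67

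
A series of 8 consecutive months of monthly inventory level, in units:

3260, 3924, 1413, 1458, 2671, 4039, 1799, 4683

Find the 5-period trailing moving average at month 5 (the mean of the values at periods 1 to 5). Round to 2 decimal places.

2545.20

Sum of periods 1–5: 3260 + 3924 + 1413 + 1458 + 2671 = 12726
Divide by 5: 12726 / 5 = 2545.20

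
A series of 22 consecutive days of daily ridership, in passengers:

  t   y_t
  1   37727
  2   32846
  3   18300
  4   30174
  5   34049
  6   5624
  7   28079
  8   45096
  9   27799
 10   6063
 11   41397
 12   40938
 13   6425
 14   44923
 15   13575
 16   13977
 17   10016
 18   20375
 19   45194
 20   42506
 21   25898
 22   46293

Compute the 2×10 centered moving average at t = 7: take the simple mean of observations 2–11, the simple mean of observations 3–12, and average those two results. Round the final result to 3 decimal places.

Sum over 2–11: 32846 + 18300 + 30174 + 34049 + 5624 + 28079 + 45096 + 27799 + 6063 + 41397 = 269427
Sum over 3–12: 18300 + 30174 + 34049 + 5624 + 28079 + 45096 + 27799 + 6063 + 41397 + 40938 = 277519
CMA at t=7 = (269427 + 277519) / (2·10) = 546946 / 20 = 27347.300

27347.300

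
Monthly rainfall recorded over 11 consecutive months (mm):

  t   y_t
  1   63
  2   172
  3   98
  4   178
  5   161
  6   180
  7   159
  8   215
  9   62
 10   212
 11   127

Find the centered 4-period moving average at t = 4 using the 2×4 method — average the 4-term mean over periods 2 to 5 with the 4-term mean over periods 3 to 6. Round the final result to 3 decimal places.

153.250

Sum over 2–5: 172 + 98 + 178 + 161 = 609
Sum over 3–6: 98 + 178 + 161 + 180 = 617
CMA at t=4 = (609 + 617) / (2·4) = 1226 / 8 = 153.250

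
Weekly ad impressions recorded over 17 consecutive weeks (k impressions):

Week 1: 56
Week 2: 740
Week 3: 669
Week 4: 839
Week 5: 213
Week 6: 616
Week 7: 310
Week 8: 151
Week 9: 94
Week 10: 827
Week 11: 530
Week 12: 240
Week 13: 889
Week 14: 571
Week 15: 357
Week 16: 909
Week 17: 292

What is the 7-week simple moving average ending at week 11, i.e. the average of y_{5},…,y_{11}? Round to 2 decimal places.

391.57

Sum of periods 5–11: 213 + 616 + 310 + 151 + 94 + 827 + 530 = 2741
Divide by 7: 2741 / 7 = 391.57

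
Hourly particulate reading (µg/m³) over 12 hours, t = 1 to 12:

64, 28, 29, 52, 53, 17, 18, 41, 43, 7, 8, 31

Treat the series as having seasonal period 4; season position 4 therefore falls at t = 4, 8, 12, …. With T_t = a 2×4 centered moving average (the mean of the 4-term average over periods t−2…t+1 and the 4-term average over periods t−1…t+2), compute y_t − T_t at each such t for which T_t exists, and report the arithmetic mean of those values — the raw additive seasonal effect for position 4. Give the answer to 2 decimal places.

12.69

Season position 4 occurs at t = 4, 8 (where T_t is defined).
t=4: T_4 = 39.1250; y_4 − T_4 = 52 − 39.1250 = 12.8750
t=8: T_8 = 28.5000; y_8 − T_8 = 41 − 28.5000 = 12.5000
Mean deviation: (12.8750 + 12.5000) / 2 = 12.69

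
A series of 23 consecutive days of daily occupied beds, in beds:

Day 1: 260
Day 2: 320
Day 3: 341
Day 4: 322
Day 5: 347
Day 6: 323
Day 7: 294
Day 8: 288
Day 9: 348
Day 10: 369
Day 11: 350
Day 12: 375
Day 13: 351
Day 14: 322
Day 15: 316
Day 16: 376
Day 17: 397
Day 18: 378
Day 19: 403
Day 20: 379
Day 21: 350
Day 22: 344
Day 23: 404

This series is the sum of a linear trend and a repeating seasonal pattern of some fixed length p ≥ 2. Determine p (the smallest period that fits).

First differences y_{t+1} − y_t: 60, 21, -19, 25, -24, -29, -6, 60, 21, -19, 25, -24, -29, -6, 60, 21, …
The difference pattern repeats every 7 terms and not for any smaller step, so p = 7.

7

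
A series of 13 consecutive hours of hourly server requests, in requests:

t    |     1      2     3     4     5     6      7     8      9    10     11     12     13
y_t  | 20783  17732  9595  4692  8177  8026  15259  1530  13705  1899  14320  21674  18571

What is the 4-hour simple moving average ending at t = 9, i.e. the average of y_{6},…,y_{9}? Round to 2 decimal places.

9630.00

Sum of periods 6–9: 8026 + 15259 + 1530 + 13705 = 38520
Divide by 4: 38520 / 4 = 9630.00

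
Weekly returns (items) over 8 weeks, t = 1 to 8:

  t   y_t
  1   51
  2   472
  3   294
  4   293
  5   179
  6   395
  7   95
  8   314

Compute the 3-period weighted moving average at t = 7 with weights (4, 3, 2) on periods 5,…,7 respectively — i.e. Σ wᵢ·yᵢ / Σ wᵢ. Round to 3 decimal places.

Weighted sum: 4·179 + 3·395 + 2·95 = 716 + 1185 + 190 = 2091
Weight total: 4 + 3 + 2 = 9
WMA = 2091 / 9 = 232.333

232.333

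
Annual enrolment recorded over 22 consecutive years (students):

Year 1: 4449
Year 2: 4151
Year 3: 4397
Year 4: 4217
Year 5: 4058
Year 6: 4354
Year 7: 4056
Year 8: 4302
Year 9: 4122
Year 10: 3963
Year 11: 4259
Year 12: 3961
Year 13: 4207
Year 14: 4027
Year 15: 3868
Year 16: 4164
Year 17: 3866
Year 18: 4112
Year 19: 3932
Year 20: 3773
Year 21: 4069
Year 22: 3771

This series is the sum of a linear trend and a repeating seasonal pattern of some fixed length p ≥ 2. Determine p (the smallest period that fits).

First differences y_{t+1} − y_t: -298, 246, -180, -159, 296, -298, 246, -180, -159, 296, -298, 246, …
The difference pattern repeats every 5 terms and not for any smaller step, so p = 5.

5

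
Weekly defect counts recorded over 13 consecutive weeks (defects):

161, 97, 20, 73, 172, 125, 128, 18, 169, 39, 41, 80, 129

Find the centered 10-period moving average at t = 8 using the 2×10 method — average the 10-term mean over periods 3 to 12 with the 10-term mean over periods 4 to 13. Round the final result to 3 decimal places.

Sum over 3–12: 20 + 73 + 172 + 125 + 128 + 18 + 169 + 39 + 41 + 80 = 865
Sum over 4–13: 73 + 172 + 125 + 128 + 18 + 169 + 39 + 41 + 80 + 129 = 974
CMA at t=8 = (865 + 974) / (2·10) = 1839 / 20 = 91.950

91.950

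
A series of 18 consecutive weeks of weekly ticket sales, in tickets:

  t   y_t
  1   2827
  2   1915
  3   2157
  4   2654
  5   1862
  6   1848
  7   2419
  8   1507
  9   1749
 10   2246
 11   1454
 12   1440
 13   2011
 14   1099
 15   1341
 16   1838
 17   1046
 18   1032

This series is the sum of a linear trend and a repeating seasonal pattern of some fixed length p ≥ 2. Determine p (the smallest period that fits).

First differences y_{t+1} − y_t: -912, 242, 497, -792, -14, 571, -912, 242, 497, -792, -14, 571, -912, 242, …
The difference pattern repeats every 6 terms and not for any smaller step, so p = 6.

6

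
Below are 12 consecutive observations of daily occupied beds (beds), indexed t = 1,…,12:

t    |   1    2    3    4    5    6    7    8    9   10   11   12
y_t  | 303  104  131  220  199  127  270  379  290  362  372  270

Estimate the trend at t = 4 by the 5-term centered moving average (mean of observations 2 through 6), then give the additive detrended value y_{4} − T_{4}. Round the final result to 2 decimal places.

63.80

Trend T_4 = (104 + 131 + 220 + 199 + 127) / 5 = 781/5 = 156.2000
Detrended value: 220 − 156.2000 = 63.80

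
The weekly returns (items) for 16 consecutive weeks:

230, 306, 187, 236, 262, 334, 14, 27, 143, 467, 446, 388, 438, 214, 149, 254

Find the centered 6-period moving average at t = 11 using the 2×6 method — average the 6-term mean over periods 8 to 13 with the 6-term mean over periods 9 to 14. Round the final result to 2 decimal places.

Sum over 8–13: 27 + 143 + 467 + 446 + 388 + 438 = 1909
Sum over 9–14: 143 + 467 + 446 + 388 + 438 + 214 = 2096
CMA at t=11 = (1909 + 2096) / (2·6) = 4005 / 12 = 333.75

333.75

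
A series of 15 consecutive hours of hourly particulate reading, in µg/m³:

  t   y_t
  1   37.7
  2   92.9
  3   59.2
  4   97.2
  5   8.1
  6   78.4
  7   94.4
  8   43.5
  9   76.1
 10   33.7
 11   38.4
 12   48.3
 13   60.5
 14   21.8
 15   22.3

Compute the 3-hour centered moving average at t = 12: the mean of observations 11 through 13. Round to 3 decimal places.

Sum of periods 11–13: 38.4 + 48.3 + 60.5 = 147.2
Divide by 3: 147.2 / 3 = 49.067

49.067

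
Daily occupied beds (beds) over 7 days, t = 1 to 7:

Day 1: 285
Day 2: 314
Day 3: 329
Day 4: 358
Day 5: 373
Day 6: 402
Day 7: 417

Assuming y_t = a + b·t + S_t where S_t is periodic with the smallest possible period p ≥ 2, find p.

First differences y_{t+1} − y_t: 29, 15, 29, 15, 29, 15, …
The difference pattern repeats every 2 terms and not for any smaller step, so p = 2.

2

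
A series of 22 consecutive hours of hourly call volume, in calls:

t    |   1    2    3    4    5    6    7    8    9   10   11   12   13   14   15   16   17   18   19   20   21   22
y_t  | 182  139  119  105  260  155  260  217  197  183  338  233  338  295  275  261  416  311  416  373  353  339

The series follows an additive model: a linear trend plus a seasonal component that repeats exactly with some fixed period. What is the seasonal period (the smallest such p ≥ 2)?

First differences y_{t+1} − y_t: -43, -20, -14, 155, -105, 105, -43, -20, -14, 155, -105, 105, -43, -20, …
The difference pattern repeats every 6 terms and not for any smaller step, so p = 6.

6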